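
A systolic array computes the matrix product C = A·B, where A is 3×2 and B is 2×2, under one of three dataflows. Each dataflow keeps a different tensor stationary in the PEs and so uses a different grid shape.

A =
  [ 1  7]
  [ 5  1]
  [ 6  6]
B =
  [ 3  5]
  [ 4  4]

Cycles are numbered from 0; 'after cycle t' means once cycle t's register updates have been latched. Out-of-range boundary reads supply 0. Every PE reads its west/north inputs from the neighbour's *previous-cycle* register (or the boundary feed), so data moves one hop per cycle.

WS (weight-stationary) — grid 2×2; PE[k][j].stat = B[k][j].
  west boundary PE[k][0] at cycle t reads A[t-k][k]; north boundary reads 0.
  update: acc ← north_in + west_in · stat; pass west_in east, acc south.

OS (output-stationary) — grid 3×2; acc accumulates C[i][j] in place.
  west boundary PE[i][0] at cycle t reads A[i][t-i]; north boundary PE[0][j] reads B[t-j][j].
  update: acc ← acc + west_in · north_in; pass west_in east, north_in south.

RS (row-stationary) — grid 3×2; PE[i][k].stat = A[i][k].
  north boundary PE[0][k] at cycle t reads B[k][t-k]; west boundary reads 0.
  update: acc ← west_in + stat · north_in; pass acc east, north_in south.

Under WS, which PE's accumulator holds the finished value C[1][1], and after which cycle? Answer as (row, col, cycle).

(row, col, cycle) = (1, 1, 3)

Under WS, C[1][1] lands at PE[1][1]:
  @0  [1,1]  acc 0  |  →0  ↓0
  @1  [1,1]  acc 0  |  →0  ↓0
  @2  [1,1]  acc 33  |  →7  ↓33
  @3  [1,1]  acc 29  |  →1  ↓29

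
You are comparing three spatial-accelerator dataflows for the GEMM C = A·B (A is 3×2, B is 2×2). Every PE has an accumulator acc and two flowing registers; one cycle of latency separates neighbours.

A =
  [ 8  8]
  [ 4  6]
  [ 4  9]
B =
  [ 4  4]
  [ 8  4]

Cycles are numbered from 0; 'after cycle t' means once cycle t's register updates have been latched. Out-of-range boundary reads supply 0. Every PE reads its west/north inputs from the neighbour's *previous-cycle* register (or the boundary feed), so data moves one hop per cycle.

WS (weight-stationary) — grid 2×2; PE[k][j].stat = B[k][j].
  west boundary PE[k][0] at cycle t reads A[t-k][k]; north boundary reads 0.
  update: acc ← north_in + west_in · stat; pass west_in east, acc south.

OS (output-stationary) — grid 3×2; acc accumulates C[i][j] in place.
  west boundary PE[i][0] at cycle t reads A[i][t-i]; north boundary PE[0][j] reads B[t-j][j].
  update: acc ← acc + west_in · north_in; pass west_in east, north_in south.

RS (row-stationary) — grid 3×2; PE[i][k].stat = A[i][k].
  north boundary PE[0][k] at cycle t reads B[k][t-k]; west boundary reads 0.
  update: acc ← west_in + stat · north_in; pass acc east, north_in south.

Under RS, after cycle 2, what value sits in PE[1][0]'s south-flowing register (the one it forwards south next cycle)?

register = 4

RS 3×2: PE[1][0] cycle-by-cycle (with neighbour feeds):
  0: (0,0).acc=32  regs=<32,4>
  0: (1,0).acc=0  regs=<0,0>
  1: (0,0).acc=32  regs=<32,4>
  1: (1,0).acc=16  regs=<16,4>
  2: (0,0).acc=0  regs=<0,0>
  2: (1,0).acc=16  regs=<16,4>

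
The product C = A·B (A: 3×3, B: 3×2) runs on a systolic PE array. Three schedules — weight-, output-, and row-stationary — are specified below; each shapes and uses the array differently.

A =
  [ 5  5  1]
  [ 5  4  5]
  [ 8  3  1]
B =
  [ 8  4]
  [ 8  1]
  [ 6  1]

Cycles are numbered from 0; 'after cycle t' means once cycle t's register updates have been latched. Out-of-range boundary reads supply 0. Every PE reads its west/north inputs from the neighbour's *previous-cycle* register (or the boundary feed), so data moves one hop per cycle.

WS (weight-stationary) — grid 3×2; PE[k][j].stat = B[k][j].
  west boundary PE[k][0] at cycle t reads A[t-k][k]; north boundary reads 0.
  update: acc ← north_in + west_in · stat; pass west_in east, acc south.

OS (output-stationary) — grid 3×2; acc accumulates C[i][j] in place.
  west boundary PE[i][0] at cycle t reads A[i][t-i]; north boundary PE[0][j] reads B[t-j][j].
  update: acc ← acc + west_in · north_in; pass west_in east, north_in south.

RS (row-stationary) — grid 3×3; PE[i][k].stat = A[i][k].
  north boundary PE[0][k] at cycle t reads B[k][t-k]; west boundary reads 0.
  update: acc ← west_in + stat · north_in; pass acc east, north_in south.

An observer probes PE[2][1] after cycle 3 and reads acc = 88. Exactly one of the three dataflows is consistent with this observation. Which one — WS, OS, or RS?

dataflow = RS

Under WS (3×2), PE[2][1]:
  c0 r2c1: 0 / 0 / 0
  c1 r2c1: 0 / 0 / 0
  c2 r2c1: 0 / 0 / 0
  c3 r2c1: 26 / 1 / 26
Under OS (3×2), PE[2][1]:
  c0 r2c1: 0 / 0 / 0
  c1 r2c1: 0 / 0 / 0
  c2 r2c1: 0 / 0 / 0
  c3 r2c1: 32 / 8 / 4
Under RS (3×3), PE[2][1]:
  c0 r2c1: 0 / 0 / 0
  c1 r2c1: 0 / 0 / 0
  c2 r2c1: 0 / 0 / 0
  c3 r2c1: 88 / 88 / 8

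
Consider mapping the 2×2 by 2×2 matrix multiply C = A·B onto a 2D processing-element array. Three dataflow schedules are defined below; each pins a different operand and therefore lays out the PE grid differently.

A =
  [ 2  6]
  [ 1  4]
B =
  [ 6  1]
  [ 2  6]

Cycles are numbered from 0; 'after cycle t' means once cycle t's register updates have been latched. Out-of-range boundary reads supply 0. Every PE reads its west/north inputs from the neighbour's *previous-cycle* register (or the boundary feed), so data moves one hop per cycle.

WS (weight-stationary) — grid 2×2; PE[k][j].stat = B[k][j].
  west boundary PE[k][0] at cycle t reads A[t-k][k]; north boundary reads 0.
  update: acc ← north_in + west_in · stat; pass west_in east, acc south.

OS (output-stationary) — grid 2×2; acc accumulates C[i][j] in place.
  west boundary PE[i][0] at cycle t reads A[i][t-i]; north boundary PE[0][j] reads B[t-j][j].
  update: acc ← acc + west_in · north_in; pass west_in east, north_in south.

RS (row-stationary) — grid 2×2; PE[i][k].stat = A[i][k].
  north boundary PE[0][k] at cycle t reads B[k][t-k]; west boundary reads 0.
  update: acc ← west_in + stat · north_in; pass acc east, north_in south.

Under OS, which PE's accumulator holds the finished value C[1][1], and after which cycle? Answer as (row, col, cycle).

(row, col, cycle) = (1, 1, 3)

Under OS, C[1][1] lands at PE[1][1]:
  step 0 · PE1,1: acc=0; fwd→0 fwd↓0
  step 1 · PE1,1: acc=0; fwd→0 fwd↓0
  step 2 · PE1,1: acc=1; fwd→1 fwd↓1
  step 3 · PE1,1: acc=25; fwd→4 fwd↓6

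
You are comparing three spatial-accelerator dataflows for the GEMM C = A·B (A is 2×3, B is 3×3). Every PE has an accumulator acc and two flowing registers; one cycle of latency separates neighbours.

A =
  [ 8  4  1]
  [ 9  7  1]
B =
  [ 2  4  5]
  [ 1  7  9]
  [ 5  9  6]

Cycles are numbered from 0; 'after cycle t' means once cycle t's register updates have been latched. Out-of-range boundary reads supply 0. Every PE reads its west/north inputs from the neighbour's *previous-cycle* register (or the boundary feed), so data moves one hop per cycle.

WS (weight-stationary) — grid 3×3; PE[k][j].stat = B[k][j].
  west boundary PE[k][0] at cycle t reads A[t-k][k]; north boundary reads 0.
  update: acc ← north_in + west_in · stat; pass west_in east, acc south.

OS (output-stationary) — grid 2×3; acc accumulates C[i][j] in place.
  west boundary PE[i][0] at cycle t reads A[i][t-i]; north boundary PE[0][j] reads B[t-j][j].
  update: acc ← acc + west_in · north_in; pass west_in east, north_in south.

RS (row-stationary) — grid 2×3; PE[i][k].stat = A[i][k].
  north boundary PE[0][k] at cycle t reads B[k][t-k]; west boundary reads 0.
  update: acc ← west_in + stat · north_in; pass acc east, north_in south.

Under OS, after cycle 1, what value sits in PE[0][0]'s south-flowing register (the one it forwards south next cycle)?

OS (2×3). Following PE[0][0] plus its west/north inputs:
  @0  [0,0]  acc 16  |  →8  ↓2
  @1  [0,0]  acc 20  |  →4  ↓1

register = 1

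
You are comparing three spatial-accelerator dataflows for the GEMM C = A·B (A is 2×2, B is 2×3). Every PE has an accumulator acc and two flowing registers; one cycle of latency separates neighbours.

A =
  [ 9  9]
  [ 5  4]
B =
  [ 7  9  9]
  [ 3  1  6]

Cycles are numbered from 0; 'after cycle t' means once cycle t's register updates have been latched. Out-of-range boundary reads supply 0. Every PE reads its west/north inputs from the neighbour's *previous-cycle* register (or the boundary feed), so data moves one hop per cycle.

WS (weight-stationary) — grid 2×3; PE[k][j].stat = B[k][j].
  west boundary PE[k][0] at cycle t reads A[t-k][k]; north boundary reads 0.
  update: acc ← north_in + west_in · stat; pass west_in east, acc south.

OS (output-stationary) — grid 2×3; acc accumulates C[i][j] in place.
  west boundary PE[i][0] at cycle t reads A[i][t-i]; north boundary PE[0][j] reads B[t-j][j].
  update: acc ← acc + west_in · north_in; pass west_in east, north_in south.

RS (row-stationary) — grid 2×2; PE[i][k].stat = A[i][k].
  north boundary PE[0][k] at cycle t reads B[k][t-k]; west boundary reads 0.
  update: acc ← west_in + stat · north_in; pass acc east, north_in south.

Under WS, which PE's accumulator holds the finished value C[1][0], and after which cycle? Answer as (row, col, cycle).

(row, col, cycle) = (1, 0, 2)

WS — PE[1][0] is where C[1][0] collects:
  after 0 — PE[1][0] acc=0, pass-E 0, pass-S 0
  after 1 — PE[1][0] acc=90, pass-E 9, pass-S 90
  after 2 — PE[1][0] acc=47, pass-E 4, pass-S 47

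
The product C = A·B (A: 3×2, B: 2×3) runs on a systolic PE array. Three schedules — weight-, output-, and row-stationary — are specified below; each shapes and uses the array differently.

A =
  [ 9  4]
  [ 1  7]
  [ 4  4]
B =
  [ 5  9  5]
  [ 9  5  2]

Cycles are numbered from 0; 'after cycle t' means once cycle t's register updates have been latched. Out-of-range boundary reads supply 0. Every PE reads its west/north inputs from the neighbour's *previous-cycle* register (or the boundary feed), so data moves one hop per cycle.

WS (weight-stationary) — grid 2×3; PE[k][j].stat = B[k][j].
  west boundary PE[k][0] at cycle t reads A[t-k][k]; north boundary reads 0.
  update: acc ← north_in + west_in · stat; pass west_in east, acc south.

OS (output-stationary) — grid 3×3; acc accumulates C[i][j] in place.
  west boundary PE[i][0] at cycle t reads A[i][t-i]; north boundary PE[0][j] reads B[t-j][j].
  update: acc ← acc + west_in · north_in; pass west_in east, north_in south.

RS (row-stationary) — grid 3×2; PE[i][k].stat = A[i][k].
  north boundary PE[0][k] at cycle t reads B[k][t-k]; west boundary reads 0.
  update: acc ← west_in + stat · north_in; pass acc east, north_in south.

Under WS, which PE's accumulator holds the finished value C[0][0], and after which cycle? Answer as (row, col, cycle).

Under WS, C[0][0] lands at PE[1][0]:
  0: (1,0).acc=0  regs=<0,0>
  1: (1,0).acc=81  regs=<4,81>

(row, col, cycle) = (1, 0, 1)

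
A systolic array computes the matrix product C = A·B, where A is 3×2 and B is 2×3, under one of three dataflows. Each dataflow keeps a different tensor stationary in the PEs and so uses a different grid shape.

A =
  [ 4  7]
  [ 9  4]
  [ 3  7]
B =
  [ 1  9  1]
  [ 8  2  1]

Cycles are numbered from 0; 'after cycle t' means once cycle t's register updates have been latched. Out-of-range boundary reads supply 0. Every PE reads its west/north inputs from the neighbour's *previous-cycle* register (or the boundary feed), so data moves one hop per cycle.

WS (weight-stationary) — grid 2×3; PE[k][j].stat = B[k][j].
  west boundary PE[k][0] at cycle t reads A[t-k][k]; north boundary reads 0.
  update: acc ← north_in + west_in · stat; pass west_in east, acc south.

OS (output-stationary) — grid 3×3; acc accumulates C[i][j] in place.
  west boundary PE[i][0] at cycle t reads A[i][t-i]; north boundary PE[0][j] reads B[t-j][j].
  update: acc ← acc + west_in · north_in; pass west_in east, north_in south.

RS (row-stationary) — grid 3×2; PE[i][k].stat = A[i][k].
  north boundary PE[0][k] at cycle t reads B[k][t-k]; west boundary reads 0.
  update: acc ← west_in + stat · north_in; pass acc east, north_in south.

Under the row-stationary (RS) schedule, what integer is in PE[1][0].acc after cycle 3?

Tracing RS — 3×2 array, target PE[1][0]:
  cycle 0: PE[0][0] → acc 4, east 4, south 1
  cycle 0: PE[1][0] → acc 0, east 0, south 0
  cycle 1: PE[0][0] → acc 36, east 36, south 9
  cycle 1: PE[1][0] → acc 9, east 9, south 1
  cycle 2: PE[0][0] → acc 4, east 4, south 1
  cycle 2: PE[1][0] → acc 81, east 81, south 9
  cycle 3: PE[0][0] → acc 0, east 0, south 0
  cycle 3: PE[1][0] → acc 9, east 9, south 1

PE[1][0].acc = 9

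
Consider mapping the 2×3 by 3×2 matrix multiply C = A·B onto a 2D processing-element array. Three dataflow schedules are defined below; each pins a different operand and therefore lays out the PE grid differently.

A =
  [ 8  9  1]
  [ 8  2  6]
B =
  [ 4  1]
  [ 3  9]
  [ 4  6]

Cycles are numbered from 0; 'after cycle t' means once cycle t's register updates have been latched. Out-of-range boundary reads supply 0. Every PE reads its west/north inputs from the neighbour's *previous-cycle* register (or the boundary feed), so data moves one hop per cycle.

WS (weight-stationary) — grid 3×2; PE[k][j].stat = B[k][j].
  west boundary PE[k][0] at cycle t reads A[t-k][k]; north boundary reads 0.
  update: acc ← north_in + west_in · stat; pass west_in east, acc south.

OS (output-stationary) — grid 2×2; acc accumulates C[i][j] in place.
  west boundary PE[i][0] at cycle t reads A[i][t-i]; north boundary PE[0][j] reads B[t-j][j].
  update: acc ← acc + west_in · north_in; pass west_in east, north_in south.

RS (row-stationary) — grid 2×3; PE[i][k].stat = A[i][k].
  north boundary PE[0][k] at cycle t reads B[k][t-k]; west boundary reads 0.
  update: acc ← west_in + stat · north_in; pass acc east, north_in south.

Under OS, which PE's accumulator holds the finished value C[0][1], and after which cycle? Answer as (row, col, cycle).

Under OS, C[0][1] lands at PE[0][1]:
  c0 r0c1: 0 / 0 / 0
  c1 r0c1: 8 / 8 / 1
  c2 r0c1: 89 / 9 / 9
  c3 r0c1: 95 / 1 / 6

(row, col, cycle) = (0, 1, 3)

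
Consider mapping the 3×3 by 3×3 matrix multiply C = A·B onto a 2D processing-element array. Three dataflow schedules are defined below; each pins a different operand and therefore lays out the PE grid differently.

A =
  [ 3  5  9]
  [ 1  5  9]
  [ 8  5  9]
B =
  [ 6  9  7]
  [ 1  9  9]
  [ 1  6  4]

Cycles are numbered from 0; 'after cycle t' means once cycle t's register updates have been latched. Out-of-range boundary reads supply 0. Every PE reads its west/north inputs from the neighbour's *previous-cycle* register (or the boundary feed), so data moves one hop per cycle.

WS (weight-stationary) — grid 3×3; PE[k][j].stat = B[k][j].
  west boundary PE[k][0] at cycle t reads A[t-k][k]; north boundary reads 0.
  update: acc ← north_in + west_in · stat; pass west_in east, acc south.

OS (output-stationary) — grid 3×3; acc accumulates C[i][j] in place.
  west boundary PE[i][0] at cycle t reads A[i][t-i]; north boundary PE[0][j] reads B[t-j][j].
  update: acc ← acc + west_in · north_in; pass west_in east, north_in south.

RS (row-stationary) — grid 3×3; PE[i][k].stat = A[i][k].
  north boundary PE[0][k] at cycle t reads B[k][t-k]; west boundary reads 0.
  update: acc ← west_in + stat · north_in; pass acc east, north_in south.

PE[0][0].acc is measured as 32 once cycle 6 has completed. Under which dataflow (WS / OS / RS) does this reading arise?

WS [3×3] PE[0][0] across cycles:
  0: (0,0).acc=18  regs=<3,18>
  1: (0,0).acc=6  regs=<1,6>
  2: (0,0).acc=48  regs=<8,48>
  3: (0,0).acc=0  regs=<0,0>
  4: (0,0).acc=0  regs=<0,0>
  5: (0,0).acc=0  regs=<0,0>
  6: (0,0).acc=0  regs=<0,0>
OS [3×3] PE[0][0] across cycles:
  0: (0,0).acc=18  regs=<3,6>
  1: (0,0).acc=23  regs=<5,1>
  2: (0,0).acc=32  regs=<9,1>
  3: (0,0).acc=32  regs=<0,0>
  4: (0,0).acc=32  regs=<0,0>
  5: (0,0).acc=32  regs=<0,0>
  6: (0,0).acc=32  regs=<0,0>
RS [3×3] PE[0][0] across cycles:
  0: (0,0).acc=18  regs=<18,6>
  1: (0,0).acc=27  regs=<27,9>
  2: (0,0).acc=21  regs=<21,7>
  3: (0,0).acc=0  regs=<0,0>
  4: (0,0).acc=0  regs=<0,0>
  5: (0,0).acc=0  regs=<0,0>
  6: (0,0).acc=0  regs=<0,0>

dataflow = OS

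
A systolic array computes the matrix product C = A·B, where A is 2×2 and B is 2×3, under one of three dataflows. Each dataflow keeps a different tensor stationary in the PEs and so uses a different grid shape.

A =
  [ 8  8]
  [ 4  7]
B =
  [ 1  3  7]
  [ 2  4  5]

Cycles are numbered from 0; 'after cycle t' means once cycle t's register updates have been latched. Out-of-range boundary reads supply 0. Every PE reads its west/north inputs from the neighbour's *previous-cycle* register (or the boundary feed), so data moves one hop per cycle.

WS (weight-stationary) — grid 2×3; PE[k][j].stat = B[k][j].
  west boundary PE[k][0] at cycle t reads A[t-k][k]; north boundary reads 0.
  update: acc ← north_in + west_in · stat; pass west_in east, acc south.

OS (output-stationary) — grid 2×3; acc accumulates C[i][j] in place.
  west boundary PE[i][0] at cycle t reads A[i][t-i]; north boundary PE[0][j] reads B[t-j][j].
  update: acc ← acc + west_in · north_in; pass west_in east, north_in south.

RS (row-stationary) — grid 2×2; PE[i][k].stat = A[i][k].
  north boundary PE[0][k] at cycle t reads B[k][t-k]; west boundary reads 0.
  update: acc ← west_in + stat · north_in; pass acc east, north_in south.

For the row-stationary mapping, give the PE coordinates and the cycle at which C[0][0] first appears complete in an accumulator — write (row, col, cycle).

RS — PE[0][1] is where C[0][0] collects:
  @0  [0,1]  acc 0  |  →0  ↓0
  @1  [0,1]  acc 24  |  →24  ↓2

(row, col, cycle) = (0, 1, 1)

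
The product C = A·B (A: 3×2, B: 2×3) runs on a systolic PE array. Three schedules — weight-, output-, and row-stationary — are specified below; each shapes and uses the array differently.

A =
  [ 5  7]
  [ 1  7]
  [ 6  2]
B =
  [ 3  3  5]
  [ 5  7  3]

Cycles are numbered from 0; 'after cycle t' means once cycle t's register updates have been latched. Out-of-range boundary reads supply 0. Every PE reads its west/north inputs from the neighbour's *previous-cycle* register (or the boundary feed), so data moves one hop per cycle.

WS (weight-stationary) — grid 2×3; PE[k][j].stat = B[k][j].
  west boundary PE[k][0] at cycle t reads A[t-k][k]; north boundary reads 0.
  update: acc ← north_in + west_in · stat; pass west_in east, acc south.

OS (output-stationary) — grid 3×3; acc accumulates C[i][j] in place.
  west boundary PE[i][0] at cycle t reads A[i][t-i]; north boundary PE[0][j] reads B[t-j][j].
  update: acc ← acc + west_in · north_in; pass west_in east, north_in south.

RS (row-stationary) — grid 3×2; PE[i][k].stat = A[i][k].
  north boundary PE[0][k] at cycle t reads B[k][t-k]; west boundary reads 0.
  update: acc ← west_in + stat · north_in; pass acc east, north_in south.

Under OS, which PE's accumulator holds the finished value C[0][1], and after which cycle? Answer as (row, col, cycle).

OS — PE[0][1] is where C[0][1] collects:
  after 0 — PE[0][1] acc=0, pass-E 0, pass-S 0
  after 1 — PE[0][1] acc=15, pass-E 5, pass-S 3
  after 2 — PE[0][1] acc=64, pass-E 7, pass-S 7

(row, col, cycle) = (0, 1, 2)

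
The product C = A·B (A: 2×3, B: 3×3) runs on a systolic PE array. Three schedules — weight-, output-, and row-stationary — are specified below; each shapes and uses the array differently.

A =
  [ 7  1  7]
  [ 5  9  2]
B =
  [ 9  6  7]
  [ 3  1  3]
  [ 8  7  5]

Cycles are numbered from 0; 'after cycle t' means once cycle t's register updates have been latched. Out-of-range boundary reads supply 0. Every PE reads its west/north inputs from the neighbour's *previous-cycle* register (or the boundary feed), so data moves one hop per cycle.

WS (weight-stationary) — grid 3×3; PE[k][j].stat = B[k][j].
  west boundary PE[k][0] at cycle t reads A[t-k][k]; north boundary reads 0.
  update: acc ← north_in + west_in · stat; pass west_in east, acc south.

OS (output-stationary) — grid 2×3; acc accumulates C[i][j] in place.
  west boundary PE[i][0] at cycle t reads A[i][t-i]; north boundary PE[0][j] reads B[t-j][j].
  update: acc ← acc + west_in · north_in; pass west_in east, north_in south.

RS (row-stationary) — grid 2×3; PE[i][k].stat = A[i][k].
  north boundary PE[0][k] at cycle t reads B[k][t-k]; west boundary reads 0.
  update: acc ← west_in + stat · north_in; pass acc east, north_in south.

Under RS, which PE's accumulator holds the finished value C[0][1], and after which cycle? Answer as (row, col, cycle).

(row, col, cycle) = (0, 2, 3)

Under RS, C[0][1] lands at PE[0][2]:
  after 0 — PE[0][2] acc=0, pass-E 0, pass-S 0
  after 1 — PE[0][2] acc=0, pass-E 0, pass-S 0
  after 2 — PE[0][2] acc=122, pass-E 122, pass-S 8
  after 3 — PE[0][2] acc=92, pass-E 92, pass-S 7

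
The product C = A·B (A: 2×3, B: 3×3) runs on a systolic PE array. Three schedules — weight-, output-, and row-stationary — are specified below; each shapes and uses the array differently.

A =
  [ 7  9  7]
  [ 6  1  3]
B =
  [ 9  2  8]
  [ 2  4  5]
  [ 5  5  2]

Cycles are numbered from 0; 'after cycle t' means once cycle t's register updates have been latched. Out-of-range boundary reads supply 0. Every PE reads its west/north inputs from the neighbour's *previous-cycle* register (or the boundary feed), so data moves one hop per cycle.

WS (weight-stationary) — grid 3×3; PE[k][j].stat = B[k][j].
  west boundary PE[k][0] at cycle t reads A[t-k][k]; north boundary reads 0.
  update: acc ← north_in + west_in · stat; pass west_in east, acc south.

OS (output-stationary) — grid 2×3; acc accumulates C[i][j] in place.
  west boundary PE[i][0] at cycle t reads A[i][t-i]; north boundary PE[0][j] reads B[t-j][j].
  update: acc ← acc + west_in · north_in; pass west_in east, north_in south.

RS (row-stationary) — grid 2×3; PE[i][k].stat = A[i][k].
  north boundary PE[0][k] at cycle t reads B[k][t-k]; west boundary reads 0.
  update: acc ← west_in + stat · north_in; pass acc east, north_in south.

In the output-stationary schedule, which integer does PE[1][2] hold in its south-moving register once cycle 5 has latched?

register = 2

OS 2×3: PE[1][2] cycle-by-cycle (with neighbour feeds):
  after 0 — PE[0][2] acc=0, pass-E 0, pass-S 0
  after 0 — PE[1][1] acc=0, pass-E 0, pass-S 0
  after 0 — PE[1][2] acc=0, pass-E 0, pass-S 0
  after 1 — PE[0][2] acc=0, pass-E 0, pass-S 0
  after 1 — PE[1][1] acc=0, pass-E 0, pass-S 0
  after 1 — PE[1][2] acc=0, pass-E 0, pass-S 0
  after 2 — PE[0][2] acc=56, pass-E 7, pass-S 8
  after 2 — PE[1][1] acc=12, pass-E 6, pass-S 2
  after 2 — PE[1][2] acc=0, pass-E 0, pass-S 0
  after 3 — PE[0][2] acc=101, pass-E 9, pass-S 5
  after 3 — PE[1][1] acc=16, pass-E 1, pass-S 4
  after 3 — PE[1][2] acc=48, pass-E 6, pass-S 8
  after 4 — PE[0][2] acc=115, pass-E 7, pass-S 2
  after 4 — PE[1][1] acc=31, pass-E 3, pass-S 5
  after 4 — PE[1][2] acc=53, pass-E 1, pass-S 5
  after 5 — PE[0][2] acc=115, pass-E 0, pass-S 0
  after 5 — PE[1][1] acc=31, pass-E 0, pass-S 0
  after 5 — PE[1][2] acc=59, pass-E 3, pass-S 2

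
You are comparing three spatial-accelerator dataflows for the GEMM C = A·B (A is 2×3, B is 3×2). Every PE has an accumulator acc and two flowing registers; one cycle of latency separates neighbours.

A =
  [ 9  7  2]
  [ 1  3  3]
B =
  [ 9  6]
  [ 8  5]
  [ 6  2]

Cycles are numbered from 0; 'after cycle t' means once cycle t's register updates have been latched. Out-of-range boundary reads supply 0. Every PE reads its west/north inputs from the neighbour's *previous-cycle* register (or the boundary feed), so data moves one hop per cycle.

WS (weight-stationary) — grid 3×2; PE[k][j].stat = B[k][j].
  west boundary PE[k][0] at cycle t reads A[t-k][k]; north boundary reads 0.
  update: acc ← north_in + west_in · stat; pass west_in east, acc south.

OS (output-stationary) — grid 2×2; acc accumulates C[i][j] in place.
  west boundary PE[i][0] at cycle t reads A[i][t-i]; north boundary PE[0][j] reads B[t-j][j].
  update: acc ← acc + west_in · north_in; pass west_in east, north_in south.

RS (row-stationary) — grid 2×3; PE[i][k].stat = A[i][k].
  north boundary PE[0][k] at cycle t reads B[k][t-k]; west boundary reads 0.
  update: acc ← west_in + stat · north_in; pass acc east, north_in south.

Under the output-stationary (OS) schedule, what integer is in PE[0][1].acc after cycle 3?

PE[0][1].acc = 93

Tracing OS — 2×2 array, target PE[0][1]:
  @0  [0,0]  acc 81  |  →9  ↓9
  @0  [0,1]  acc 0  |  →0  ↓0
  @1  [0,0]  acc 137  |  →7  ↓8
  @1  [0,1]  acc 54  |  →9  ↓6
  @2  [0,0]  acc 149  |  →2  ↓6
  @2  [0,1]  acc 89  |  →7  ↓5
  @3  [0,0]  acc 149  |  →0  ↓0
  @3  [0,1]  acc 93  |  →2  ↓2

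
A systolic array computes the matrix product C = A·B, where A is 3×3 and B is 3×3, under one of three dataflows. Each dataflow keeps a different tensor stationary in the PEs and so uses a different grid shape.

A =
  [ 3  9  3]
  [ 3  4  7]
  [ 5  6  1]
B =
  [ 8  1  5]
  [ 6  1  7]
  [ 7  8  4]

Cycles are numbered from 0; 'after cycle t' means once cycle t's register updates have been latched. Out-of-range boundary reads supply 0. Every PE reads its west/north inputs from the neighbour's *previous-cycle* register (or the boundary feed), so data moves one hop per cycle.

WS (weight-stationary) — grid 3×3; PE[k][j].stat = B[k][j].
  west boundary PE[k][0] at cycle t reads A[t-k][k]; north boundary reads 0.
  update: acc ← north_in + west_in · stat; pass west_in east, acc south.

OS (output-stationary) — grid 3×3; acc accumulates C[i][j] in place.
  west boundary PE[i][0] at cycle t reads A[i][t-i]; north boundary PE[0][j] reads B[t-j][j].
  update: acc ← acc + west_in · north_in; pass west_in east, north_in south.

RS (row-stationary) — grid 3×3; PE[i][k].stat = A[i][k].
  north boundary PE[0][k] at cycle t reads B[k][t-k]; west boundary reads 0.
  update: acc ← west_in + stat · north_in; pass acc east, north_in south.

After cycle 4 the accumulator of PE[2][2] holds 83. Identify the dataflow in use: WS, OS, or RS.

Under WS (3×3), PE[2][2]:
  [0] (2,2) acc=0 (h:0 v:0)
  [1] (2,2) acc=0 (h:0 v:0)
  [2] (2,2) acc=0 (h:0 v:0)
  [3] (2,2) acc=0 (h:0 v:0)
  [4] (2,2) acc=90 (h:3 v:90)
Under OS (3×3), PE[2][2]:
  [0] (2,2) acc=0 (h:0 v:0)
  [1] (2,2) acc=0 (h:0 v:0)
  [2] (2,2) acc=0 (h:0 v:0)
  [3] (2,2) acc=0 (h:0 v:0)
  [4] (2,2) acc=25 (h:5 v:5)
Under RS (3×3), PE[2][2]:
  [0] (2,2) acc=0 (h:0 v:0)
  [1] (2,2) acc=0 (h:0 v:0)
  [2] (2,2) acc=0 (h:0 v:0)
  [3] (2,2) acc=0 (h:0 v:0)
  [4] (2,2) acc=83 (h:83 v:7)

dataflow = RS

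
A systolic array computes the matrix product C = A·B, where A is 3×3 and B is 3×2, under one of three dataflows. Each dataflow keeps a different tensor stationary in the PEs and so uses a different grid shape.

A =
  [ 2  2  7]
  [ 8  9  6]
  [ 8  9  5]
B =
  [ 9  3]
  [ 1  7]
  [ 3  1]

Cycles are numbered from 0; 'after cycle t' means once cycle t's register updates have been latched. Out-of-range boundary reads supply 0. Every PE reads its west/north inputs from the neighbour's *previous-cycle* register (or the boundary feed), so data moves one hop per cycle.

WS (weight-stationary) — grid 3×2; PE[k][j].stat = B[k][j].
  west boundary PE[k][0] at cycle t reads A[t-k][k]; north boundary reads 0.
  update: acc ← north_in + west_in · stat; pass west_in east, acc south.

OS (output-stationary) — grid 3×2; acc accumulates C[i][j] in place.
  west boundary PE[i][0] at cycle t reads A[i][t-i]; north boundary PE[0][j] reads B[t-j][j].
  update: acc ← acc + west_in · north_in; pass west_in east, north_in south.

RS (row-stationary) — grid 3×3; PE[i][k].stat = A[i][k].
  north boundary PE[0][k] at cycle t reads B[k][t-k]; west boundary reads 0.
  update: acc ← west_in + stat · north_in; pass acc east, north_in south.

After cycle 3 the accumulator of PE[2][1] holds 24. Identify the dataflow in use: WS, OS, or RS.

dataflow = OS

WS (3×2 grid), PE[2][1]:
  after 0 — PE[2][1] acc=0, pass-E 0, pass-S 0
  after 1 — PE[2][1] acc=0, pass-E 0, pass-S 0
  after 2 — PE[2][1] acc=0, pass-E 0, pass-S 0
  after 3 — PE[2][1] acc=27, pass-E 7, pass-S 27
OS (3×2 grid), PE[2][1]:
  after 0 — PE[2][1] acc=0, pass-E 0, pass-S 0
  after 1 — PE[2][1] acc=0, pass-E 0, pass-S 0
  after 2 — PE[2][1] acc=0, pass-E 0, pass-S 0
  after 3 — PE[2][1] acc=24, pass-E 8, pass-S 3
RS (3×3 grid), PE[2][1]:
  after 0 — PE[2][1] acc=0, pass-E 0, pass-S 0
  after 1 — PE[2][1] acc=0, pass-E 0, pass-S 0
  after 2 — PE[2][1] acc=0, pass-E 0, pass-S 0
  after 3 — PE[2][1] acc=81, pass-E 81, pass-S 1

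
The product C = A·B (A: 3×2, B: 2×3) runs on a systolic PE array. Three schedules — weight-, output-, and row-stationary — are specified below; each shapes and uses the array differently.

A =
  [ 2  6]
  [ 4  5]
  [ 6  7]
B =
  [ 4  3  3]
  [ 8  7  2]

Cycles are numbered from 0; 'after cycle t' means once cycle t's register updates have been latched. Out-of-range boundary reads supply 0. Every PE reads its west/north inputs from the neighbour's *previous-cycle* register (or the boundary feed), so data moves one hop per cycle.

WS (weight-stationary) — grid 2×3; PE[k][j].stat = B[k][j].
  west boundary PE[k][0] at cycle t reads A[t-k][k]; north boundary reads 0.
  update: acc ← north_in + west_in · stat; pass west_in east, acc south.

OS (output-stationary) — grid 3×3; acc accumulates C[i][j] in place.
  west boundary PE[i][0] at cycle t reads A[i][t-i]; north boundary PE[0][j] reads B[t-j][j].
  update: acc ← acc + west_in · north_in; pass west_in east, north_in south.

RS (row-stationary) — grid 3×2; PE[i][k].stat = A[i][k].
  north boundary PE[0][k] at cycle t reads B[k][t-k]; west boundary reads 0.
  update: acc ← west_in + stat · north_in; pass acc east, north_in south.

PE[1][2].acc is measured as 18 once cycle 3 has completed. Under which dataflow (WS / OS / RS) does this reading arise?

dataflow = WS

— WS: 2×3; PE[1][2] trace:
  @0  [1,2]  acc 0  |  →0  ↓0
  @1  [1,2]  acc 0  |  →0  ↓0
  @2  [1,2]  acc 0  |  →0  ↓0
  @3  [1,2]  acc 18  |  →6  ↓18
— OS: 3×3; PE[1][2] trace:
  @0  [1,2]  acc 0  |  →0  ↓0
  @1  [1,2]  acc 0  |  →0  ↓0
  @2  [1,2]  acc 0  |  →0  ↓0
  @3  [1,2]  acc 12  |  →4  ↓3
RS: PE[1][2] is outside its 3×2 grid.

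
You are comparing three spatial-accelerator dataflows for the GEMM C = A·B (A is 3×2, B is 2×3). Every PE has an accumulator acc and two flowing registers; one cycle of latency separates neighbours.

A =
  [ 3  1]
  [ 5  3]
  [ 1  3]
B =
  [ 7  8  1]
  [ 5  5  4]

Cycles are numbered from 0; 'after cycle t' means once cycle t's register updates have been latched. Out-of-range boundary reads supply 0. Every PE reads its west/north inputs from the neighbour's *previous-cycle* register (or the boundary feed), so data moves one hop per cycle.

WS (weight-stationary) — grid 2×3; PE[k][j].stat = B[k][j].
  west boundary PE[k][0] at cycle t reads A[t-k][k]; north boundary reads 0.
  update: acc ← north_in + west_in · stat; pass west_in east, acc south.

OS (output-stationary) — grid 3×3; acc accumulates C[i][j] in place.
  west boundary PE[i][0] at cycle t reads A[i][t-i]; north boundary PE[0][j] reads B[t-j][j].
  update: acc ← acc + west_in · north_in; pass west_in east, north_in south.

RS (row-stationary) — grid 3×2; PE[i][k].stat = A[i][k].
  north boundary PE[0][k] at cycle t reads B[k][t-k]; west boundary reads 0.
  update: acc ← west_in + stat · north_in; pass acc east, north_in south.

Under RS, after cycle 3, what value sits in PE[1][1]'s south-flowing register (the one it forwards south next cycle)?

register = 5

Tracing RS — 3×2 array, target PE[1][1]:
  c0 r0c1: 0 / 0 / 0
  c0 r1c0: 0 / 0 / 0
  c0 r1c1: 0 / 0 / 0
  c1 r0c1: 26 / 26 / 5
  c1 r1c0: 35 / 35 / 7
  c1 r1c1: 0 / 0 / 0
  c2 r0c1: 29 / 29 / 5
  c2 r1c0: 40 / 40 / 8
  c2 r1c1: 50 / 50 / 5
  c3 r0c1: 7 / 7 / 4
  c3 r1c0: 5 / 5 / 1
  c3 r1c1: 55 / 55 / 5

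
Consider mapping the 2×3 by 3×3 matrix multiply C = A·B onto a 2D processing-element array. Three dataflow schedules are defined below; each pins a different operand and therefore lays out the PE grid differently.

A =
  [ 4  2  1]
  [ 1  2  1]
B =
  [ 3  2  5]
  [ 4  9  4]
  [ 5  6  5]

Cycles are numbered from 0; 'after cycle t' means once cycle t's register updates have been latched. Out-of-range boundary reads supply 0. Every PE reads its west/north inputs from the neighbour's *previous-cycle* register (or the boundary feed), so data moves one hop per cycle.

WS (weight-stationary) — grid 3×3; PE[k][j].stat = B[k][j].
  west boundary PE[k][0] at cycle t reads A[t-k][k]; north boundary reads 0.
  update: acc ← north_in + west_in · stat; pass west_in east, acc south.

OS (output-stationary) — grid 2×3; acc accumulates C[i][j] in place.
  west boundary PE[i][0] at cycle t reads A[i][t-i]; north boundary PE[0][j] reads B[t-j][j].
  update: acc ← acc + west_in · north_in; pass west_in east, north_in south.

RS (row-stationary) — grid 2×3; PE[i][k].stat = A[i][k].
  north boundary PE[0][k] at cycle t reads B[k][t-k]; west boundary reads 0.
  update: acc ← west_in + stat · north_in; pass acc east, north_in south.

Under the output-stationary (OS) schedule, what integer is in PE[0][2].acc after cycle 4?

OS (2×3). Following PE[0][2] plus its west/north inputs:
  t=0 PE[0][1]: acc=0 h=0 v=0
  t=0 PE[0][2]: acc=0 h=0 v=0
  t=1 PE[0][1]: acc=8 h=4 v=2
  t=1 PE[0][2]: acc=0 h=0 v=0
  t=2 PE[0][1]: acc=26 h=2 v=9
  t=2 PE[0][2]: acc=20 h=4 v=5
  t=3 PE[0][1]: acc=32 h=1 v=6
  t=3 PE[0][2]: acc=28 h=2 v=4
  t=4 PE[0][1]: acc=32 h=0 v=0
  t=4 PE[0][2]: acc=33 h=1 v=5

PE[0][2].acc = 33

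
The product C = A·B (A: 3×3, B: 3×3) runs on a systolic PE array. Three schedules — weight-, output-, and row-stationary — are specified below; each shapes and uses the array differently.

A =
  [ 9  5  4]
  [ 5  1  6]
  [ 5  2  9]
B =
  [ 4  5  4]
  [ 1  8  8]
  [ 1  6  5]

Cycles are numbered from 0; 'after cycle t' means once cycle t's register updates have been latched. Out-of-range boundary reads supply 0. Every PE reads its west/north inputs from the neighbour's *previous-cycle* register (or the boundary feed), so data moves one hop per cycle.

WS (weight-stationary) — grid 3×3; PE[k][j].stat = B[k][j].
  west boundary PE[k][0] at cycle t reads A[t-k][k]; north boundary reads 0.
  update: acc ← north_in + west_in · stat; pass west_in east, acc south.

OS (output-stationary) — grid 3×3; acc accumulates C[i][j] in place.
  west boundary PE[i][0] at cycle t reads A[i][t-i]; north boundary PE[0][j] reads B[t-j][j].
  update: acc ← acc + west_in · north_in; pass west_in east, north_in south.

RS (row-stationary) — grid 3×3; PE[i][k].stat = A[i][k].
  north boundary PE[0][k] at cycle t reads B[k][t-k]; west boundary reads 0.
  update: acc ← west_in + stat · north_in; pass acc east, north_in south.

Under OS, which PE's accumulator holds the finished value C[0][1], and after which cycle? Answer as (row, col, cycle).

OS: C[0][1] accumulates in PE[0][1]:
  after 0 — PE[0][1] acc=0, pass-E 0, pass-S 0
  after 1 — PE[0][1] acc=45, pass-E 9, pass-S 5
  after 2 — PE[0][1] acc=85, pass-E 5, pass-S 8
  after 3 — PE[0][1] acc=109, pass-E 4, pass-S 6

(row, col, cycle) = (0, 1, 3)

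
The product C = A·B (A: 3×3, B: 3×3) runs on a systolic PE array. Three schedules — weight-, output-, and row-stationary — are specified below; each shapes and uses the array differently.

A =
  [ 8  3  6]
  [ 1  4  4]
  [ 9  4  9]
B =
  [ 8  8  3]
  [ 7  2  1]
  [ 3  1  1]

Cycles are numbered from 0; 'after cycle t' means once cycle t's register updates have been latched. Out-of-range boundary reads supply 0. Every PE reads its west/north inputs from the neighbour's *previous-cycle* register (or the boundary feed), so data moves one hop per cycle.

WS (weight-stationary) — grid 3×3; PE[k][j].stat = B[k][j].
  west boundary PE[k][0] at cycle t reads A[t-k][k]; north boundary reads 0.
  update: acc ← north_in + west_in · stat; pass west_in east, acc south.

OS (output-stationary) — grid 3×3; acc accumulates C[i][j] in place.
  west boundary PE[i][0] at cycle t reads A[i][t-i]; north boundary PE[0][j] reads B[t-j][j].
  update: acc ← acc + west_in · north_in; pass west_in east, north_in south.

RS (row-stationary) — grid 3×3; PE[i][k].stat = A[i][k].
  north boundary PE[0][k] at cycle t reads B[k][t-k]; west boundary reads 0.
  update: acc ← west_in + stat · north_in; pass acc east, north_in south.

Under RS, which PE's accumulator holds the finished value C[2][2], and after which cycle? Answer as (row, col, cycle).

RS: C[2][2] accumulates in PE[2][2]:
  0: (2,2).acc=0  regs=<0,0>
  1: (2,2).acc=0  regs=<0,0>
  2: (2,2).acc=0  regs=<0,0>
  3: (2,2).acc=0  regs=<0,0>
  4: (2,2).acc=127  regs=<127,3>
  5: (2,2).acc=89  regs=<89,1>
  6: (2,2).acc=40  regs=<40,1>

(row, col, cycle) = (2, 2, 6)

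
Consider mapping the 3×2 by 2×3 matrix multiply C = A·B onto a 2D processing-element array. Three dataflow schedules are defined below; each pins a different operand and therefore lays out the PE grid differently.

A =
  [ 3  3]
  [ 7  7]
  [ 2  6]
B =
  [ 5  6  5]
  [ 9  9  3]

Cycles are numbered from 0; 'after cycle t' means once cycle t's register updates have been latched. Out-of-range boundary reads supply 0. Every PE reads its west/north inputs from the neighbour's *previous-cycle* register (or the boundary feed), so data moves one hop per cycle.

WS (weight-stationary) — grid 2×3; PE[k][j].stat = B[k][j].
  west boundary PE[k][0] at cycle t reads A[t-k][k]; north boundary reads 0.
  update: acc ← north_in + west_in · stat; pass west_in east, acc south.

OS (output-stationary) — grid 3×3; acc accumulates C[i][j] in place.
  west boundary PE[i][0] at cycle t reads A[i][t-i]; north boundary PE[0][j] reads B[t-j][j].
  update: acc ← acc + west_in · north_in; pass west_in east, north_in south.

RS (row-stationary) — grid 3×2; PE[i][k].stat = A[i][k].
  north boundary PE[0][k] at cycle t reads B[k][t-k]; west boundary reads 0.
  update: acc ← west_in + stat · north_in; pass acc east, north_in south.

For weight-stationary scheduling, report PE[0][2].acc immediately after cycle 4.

PE[0][2].acc = 10

WS (2×3). Following PE[0][2] plus its west/north inputs:
  cycle 0: PE[0][1] → acc 0, east 0, south 0
  cycle 0: PE[0][2] → acc 0, east 0, south 0
  cycle 1: PE[0][1] → acc 18, east 3, south 18
  cycle 1: PE[0][2] → acc 0, east 0, south 0
  cycle 2: PE[0][1] → acc 42, east 7, south 42
  cycle 2: PE[0][2] → acc 15, east 3, south 15
  cycle 3: PE[0][1] → acc 12, east 2, south 12
  cycle 3: PE[0][2] → acc 35, east 7, south 35
  cycle 4: PE[0][1] → acc 0, east 0, south 0
  cycle 4: PE[0][2] → acc 10, east 2, south 10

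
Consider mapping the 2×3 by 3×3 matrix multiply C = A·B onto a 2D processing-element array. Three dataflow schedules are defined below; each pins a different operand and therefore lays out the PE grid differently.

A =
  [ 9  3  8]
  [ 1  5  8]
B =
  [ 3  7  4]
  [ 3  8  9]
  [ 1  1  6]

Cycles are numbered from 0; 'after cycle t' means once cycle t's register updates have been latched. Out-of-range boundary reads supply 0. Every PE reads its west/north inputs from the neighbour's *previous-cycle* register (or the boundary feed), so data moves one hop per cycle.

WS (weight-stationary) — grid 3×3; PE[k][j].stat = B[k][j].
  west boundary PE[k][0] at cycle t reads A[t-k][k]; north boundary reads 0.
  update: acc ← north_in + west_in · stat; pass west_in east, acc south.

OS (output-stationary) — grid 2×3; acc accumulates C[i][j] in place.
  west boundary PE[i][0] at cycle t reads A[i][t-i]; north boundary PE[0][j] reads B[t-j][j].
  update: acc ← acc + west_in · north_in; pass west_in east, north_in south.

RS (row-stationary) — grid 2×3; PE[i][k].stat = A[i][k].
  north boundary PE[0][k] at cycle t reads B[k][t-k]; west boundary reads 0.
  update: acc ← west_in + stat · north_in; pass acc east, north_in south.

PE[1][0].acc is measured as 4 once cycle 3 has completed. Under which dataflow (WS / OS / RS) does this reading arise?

WS (3×3 grid), PE[1][0]:
  t=0 PE[1][0]: acc=0 h=0 v=0
  t=1 PE[1][0]: acc=36 h=3 v=36
  t=2 PE[1][0]: acc=18 h=5 v=18
  t=3 PE[1][0]: acc=0 h=0 v=0
OS (2×3 grid), PE[1][0]:
  t=0 PE[1][0]: acc=0 h=0 v=0
  t=1 PE[1][0]: acc=3 h=1 v=3
  t=2 PE[1][0]: acc=18 h=5 v=3
  t=3 PE[1][0]: acc=26 h=8 v=1
RS (2×3 grid), PE[1][0]:
  t=0 PE[1][0]: acc=0 h=0 v=0
  t=1 PE[1][0]: acc=3 h=3 v=3
  t=2 PE[1][0]: acc=7 h=7 v=7
  t=3 PE[1][0]: acc=4 h=4 v=4

dataflow = RS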